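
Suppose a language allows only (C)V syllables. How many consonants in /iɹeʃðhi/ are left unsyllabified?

2

The consonants /ʃ/, /ð/ cannot be parsed into a legal (C)V syllable (no codas are permitted; onsets are limited to one consonant).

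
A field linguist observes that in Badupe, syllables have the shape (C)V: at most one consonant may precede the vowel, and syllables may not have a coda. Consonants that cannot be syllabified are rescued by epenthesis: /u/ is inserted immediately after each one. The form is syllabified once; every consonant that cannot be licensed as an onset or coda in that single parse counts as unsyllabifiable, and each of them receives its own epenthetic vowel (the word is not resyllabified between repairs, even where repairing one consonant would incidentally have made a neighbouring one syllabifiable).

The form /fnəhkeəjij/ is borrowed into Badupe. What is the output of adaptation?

funəhukeəjiju

Syllabifying with onset maximization leaves /f/, /h/, /j/ stranded (no codas are permitted; onsets are limited to one consonant).
Each unlicensed consonant becomes the onset of a new syllable: /f/ → /fu/, /h/ → /hu/, /j/ → /ju/.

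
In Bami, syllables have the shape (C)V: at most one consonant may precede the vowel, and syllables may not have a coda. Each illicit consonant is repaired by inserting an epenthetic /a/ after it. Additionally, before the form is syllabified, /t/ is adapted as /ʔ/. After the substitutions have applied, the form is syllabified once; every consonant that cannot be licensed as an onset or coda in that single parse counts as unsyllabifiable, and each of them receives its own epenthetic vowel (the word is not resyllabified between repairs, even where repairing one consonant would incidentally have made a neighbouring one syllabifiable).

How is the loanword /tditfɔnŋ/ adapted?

Substitution: /t/ → /ʔ/, giving /ʔdiʔfɔnŋ/.
Syllabifying with onset maximization leaves /ʔ/, /ʔ/, /n/, /ŋ/ stranded (no codas are permitted; onsets are limited to one consonant).
Epenthesis after each stranded consonant: /ʔ/ → /ʔa/, /ʔ/ → /ʔa/, /n/ → /na/, /ŋ/ → /ŋa/.

ʔadiʔafɔnaŋa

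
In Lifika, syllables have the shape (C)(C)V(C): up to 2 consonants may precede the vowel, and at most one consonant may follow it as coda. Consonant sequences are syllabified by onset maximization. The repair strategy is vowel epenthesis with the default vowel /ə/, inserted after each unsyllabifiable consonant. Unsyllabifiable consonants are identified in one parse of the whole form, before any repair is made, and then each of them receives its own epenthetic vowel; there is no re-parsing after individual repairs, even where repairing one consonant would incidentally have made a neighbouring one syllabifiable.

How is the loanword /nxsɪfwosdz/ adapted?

nəxsɪfwosdəzə

The consonants /n/, /d/, /z/ cannot be parsed into a legal (C)(C)V(C) syllable (at most one coda consonant is licensed; onsets may contain at most 2 consonants).
Each unlicensed consonant becomes the onset of a new syllable: /n/ → /nə/, /d/ → /də/, /z/ → /zə/.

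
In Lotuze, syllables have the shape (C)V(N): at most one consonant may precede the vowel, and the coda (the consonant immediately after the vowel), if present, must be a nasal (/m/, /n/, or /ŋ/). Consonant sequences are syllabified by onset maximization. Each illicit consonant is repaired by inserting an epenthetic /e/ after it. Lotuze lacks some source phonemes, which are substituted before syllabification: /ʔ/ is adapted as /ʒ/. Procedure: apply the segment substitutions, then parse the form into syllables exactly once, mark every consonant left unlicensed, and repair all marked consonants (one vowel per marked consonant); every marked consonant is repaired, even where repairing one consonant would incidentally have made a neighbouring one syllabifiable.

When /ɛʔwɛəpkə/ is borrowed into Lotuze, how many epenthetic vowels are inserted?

2

After substitution the input is /ɛʒwɛəpkə/.
The unsyllabifiable consonants are /ʒ/, /p/; each receives one epenthetic vowel.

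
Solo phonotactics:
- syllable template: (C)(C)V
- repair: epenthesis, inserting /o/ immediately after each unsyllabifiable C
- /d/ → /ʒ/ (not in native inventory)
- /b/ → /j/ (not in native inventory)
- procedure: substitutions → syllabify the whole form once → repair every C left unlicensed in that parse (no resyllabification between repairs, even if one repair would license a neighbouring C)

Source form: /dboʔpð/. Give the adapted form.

Substitution: /d/ → /ʒ/, /b/ → /j/, giving /ʒjoʔpð/.
The consonants /ʔ/, /p/, /ð/ cannot be parsed into a legal (C)(C)V syllable (no codas are permitted; onsets may contain at most 2 consonants).
Epenthesis after each stranded consonant: /ʔ/ → /ʔo/, /p/ → /po/, /ð/ → /ðo/.

ʒjoʔopoðo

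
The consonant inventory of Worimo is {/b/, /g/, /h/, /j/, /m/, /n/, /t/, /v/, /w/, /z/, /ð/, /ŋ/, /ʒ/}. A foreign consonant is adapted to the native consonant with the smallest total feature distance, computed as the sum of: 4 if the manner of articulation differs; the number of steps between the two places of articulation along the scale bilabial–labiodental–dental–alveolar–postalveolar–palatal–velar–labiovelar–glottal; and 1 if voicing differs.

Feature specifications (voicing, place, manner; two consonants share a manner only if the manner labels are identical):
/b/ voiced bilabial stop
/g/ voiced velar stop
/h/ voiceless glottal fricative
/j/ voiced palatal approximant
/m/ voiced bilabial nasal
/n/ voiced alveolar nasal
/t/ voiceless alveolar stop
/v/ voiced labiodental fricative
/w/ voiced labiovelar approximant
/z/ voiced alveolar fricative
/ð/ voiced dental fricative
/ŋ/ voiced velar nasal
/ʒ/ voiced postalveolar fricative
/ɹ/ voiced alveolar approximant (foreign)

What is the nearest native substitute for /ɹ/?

j

/j/ is closest: same manner (approximant), place distance 2 (alveolar→palatal), same voicing; total 2. Next closest is /n/ at distance 4.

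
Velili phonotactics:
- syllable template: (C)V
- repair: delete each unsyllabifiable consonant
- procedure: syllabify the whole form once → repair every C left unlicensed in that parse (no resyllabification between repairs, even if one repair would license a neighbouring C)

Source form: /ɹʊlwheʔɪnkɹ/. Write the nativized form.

ɹʊheʔɪ

The consonants /l/, /w/, /n/, /k/, /ɹ/ cannot be parsed into a legal (C)V syllable (no codas are permitted; onsets are limited to one consonant).
Deleting the stranded consonants removes /l/, /w/, /n/, /k/, /ɹ/.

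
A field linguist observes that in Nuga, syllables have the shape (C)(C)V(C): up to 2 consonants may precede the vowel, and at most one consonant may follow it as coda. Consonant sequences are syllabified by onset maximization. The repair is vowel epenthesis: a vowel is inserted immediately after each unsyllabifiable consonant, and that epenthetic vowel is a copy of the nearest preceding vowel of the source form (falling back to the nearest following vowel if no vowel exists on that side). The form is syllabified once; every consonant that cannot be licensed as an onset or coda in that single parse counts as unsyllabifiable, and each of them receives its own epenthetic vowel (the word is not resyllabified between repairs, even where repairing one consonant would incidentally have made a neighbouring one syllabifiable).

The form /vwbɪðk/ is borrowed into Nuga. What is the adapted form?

The consonants /v/, /k/ cannot be parsed into a legal (C)(C)V(C) syllable (at most one coda consonant is licensed; onsets may contain at most 2 consonants).
Epenthesis after each stranded consonant: /v/ → /vɪ/, /k/ → /kɪ/.

vɪwbɪðkɪ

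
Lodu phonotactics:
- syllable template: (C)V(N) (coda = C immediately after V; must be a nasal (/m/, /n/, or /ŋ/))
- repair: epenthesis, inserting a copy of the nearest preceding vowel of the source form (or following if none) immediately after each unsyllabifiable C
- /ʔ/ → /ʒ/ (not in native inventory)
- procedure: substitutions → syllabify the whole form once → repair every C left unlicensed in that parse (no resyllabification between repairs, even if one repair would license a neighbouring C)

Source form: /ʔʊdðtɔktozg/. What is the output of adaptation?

Substitution: /ʔ/ → /ʒ/, giving /ʒʊdðtɔktozg/.
Under (C)V(N), the unsyllabifiable consonants are /d/, /ð/, /k/, /z/, /g/ (only a nasal (/m/, /n/, or /ŋ/) is licensed in coda position; onsets are limited to one consonant).
Epenthesis after each stranded consonant: /d/ → /dʊ/, /ð/ → /ðʊ/, /k/ → /kɔ/, /z/ → /zo/, /g/ → /go/.

ʒʊdʊðʊtɔkɔtozogo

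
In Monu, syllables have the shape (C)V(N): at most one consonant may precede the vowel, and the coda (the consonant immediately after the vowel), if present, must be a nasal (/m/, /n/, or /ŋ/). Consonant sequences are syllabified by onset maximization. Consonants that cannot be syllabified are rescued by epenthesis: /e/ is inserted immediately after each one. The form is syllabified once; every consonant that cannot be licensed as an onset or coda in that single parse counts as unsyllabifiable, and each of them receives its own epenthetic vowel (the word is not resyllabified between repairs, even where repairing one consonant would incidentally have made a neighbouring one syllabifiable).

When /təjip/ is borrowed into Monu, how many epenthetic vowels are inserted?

The unsyllabifiable consonants are /p/; each receives one epenthetic vowel.

1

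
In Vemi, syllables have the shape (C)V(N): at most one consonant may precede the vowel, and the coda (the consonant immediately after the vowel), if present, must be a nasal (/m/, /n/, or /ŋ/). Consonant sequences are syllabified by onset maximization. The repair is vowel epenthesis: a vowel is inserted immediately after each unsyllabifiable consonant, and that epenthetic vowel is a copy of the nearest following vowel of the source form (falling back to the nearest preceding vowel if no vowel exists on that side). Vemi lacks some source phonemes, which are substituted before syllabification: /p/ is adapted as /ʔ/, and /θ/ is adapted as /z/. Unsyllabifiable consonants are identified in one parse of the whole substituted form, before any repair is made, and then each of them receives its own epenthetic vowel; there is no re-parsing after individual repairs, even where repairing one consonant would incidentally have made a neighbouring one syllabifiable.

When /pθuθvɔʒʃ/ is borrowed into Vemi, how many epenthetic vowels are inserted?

4

After substitution the input is /ʔzuzvɔʒʃ/.
The unsyllabifiable consonants are /ʔ/, /z/, /ʒ/, /ʃ/; each receives one epenthetic vowel.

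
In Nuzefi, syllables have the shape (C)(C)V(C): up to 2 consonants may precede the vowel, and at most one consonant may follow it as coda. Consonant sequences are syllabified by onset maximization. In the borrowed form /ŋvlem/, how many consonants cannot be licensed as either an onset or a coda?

1

Syllabifying with onset maximization leaves /ŋ/ stranded (at most one coda consonant is licensed; onsets may contain at most 2 consonants).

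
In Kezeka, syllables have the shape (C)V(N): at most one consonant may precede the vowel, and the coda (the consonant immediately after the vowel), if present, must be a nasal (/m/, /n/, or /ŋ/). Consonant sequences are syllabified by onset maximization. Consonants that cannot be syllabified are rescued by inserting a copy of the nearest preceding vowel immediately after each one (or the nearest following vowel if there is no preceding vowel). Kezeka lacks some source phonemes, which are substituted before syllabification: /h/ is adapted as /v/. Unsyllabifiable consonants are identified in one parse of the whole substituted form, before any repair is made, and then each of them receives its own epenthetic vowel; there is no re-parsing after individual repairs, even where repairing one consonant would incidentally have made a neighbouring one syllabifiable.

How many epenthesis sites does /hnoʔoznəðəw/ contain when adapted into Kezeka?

After substitution the input is /vnoʔoznəðəw/.
The unsyllabifiable consonants are /v/, /z/, /w/; each receives one epenthetic vowel.

3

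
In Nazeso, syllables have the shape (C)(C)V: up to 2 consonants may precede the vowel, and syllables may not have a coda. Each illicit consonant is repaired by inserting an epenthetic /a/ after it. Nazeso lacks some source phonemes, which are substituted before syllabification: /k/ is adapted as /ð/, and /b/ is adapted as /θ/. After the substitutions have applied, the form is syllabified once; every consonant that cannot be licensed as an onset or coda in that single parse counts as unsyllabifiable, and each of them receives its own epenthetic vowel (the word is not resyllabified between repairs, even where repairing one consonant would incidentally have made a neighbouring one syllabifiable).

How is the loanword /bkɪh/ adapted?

θðɪha

Substitution: /b/ → /θ/, /k/ → /ð/, giving /θðɪh/.
Syllabifying with onset maximization leaves /h/ stranded (no codas are permitted; onsets may contain at most 2 consonants).
Inserting the epenthetic vowel yields /h/ → /ha/.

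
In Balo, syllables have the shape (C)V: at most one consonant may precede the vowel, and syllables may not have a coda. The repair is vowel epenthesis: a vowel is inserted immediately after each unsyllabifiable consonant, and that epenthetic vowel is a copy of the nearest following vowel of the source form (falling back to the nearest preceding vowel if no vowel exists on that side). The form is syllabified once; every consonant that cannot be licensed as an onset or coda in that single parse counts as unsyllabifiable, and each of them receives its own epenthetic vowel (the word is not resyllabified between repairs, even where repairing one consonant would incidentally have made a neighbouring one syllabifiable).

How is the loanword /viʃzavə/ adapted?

Syllabifying with onset maximization leaves /ʃ/ stranded (no codas are permitted; onsets are limited to one consonant).
Inserting the epenthetic vowel yields /ʃ/ → /ʃa/.

viʃazavə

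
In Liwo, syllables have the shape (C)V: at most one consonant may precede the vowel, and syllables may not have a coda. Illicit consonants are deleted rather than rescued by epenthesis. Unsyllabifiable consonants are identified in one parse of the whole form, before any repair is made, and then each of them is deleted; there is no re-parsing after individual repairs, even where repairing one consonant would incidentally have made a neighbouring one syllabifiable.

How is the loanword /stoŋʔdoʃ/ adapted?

The consonants /s/, /ŋ/, /ʔ/, /ʃ/ cannot be parsed into a legal (C)V syllable (no codas are permitted; onsets are limited to one consonant).
Each unlicensed consonant is deleted: /s/, /ŋ/, /ʔ/, /ʃ/.

todo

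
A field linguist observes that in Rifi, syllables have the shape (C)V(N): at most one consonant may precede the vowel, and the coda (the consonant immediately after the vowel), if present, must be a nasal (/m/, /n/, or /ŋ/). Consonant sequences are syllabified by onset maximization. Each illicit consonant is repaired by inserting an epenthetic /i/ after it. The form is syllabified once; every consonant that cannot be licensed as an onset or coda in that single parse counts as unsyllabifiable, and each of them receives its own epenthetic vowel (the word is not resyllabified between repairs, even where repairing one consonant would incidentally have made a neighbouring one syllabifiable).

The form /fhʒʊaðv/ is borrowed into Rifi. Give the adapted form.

fihiʒʊaðivi

The consonants /f/, /h/, /ð/, /v/ cannot be parsed into a legal (C)V(N) syllable (only a nasal (/m/, /n/, or /ŋ/) is licensed in coda position; onsets are limited to one consonant).
Epenthesis after each stranded consonant: /f/ → /fi/, /h/ → /hi/, /ð/ → /ði/, /v/ → /vi/.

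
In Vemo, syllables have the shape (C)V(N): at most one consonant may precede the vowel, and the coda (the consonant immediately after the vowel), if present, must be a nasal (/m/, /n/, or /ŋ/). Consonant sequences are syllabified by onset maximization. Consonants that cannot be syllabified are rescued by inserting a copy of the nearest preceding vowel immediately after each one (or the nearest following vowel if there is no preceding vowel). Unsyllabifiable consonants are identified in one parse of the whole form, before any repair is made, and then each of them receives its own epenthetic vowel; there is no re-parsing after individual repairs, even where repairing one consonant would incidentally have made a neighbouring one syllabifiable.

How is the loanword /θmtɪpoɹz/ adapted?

θɪmɪtɪpoɹozo

The consonants /θ/, /m/, /ɹ/, /z/ cannot be parsed into a legal (C)V(N) syllable (only a nasal (/m/, /n/, or /ŋ/) is licensed in coda position; onsets are limited to one consonant).
Epenthesis after each stranded consonant: /θ/ → /θɪ/, /m/ → /mɪ/, /ɹ/ → /ɹo/, /z/ → /zo/.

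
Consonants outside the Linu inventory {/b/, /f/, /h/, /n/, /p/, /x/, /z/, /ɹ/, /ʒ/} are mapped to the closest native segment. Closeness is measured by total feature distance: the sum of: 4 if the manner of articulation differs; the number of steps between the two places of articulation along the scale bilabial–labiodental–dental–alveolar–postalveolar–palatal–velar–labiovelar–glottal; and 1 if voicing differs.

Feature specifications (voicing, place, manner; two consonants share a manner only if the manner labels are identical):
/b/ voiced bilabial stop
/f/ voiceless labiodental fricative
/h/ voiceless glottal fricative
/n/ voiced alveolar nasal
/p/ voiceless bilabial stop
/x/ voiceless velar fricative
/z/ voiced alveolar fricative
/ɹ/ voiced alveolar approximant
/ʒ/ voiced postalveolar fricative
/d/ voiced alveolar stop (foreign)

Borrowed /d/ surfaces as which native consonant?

/b/ is closest: same manner (stop), place distance 3 (alveolar→bilabial), same voicing; total 3. Next closest is /n/ at distance 4.

b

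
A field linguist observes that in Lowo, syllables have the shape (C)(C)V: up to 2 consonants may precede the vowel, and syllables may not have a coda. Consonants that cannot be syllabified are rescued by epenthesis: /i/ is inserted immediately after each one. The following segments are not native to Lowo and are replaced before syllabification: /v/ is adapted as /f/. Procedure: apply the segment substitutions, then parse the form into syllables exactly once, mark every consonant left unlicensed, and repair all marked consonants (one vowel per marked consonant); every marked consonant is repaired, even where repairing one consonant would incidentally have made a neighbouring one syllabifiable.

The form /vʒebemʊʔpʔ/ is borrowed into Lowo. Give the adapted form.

Substitution: /v/ → /f/, giving /fʒebemʊʔpʔ/.
The consonants /ʔ/, /p/, /ʔ/ cannot be parsed into a legal (C)(C)V syllable (no codas are permitted; onsets may contain at most 2 consonants).
Each unlicensed consonant becomes the onset of a new syllable: /ʔ/ → /ʔi/, /p/ → /pi/, /ʔ/ → /ʔi/.

fʒebemʊʔipiʔi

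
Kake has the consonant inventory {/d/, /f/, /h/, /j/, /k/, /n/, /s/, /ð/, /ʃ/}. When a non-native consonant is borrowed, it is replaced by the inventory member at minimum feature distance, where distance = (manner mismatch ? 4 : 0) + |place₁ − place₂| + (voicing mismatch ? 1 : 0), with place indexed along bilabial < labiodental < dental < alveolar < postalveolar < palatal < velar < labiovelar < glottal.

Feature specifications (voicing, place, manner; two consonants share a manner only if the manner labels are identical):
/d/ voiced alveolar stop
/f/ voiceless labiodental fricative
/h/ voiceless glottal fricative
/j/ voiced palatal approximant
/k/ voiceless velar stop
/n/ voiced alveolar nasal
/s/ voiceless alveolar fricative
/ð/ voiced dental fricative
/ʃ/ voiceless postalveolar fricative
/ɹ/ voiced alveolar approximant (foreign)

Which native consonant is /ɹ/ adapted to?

j

/j/ is closest: same manner (approximant), place distance 2 (alveolar→palatal), same voicing; total 2. Next closest is /d/ at distance 4.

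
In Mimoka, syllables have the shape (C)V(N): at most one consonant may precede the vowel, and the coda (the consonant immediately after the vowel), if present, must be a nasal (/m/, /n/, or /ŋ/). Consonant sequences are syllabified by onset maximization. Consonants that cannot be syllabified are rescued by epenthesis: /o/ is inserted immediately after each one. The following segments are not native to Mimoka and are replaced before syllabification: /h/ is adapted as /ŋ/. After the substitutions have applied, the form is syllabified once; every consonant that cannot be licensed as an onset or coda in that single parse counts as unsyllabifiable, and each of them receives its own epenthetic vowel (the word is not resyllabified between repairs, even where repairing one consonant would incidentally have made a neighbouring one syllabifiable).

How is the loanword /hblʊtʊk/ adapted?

ŋobolʊtʊko

Substitution: /h/ → /ŋ/, giving /ŋblʊtʊk/.
The consonants /ŋ/, /b/, /k/ cannot be parsed into a legal (C)V(N) syllable (only a nasal (/m/, /n/, or /ŋ/) is licensed in coda position; onsets are limited to one consonant).
Each unlicensed consonant becomes the onset of a new syllable: /ŋ/ → /ŋo/, /b/ → /bo/, /k/ → /ko/.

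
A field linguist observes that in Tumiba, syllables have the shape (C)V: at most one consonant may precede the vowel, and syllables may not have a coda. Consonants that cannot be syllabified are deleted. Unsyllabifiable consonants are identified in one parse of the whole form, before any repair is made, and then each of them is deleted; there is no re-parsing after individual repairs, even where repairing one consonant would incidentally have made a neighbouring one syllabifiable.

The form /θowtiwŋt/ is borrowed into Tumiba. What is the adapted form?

θoti

Under (C)V, the unsyllabifiable consonants are /w/, /w/, /ŋ/, /t/ (no codas are permitted; onsets are limited to one consonant).
Deletion applies to /w/, /w/, /ŋ/, /t/.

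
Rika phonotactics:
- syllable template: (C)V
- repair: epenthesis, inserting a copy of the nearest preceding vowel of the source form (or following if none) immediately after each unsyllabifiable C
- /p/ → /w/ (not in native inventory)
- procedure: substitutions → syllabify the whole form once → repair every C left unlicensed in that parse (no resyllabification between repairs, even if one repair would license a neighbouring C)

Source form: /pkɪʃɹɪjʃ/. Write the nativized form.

wɪkɪʃɪɹɪjɪʃɪ

Substitution: /p/ → /w/, giving /wkɪʃɹɪjʃ/.
Under (C)V, the unsyllabifiable consonants are /w/, /ʃ/, /j/, /ʃ/ (no codas are permitted; onsets are limited to one consonant).
Inserting the epenthetic vowel yields /w/ → /wɪ/, /ʃ/ → /ʃɪ/, /j/ → /jɪ/, /ʃ/ → /ʃɪ/.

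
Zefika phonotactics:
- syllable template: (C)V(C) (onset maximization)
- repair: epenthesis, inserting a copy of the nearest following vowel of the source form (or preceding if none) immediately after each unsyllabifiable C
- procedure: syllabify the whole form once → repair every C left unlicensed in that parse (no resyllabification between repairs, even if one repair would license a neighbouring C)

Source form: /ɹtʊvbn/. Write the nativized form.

ɹʊtʊvbʊnʊ

Under (C)V(C), the unsyllabifiable consonants are /ɹ/, /b/, /n/ (at most one coda consonant is licensed; onsets are limited to one consonant).
Inserting the epenthetic vowel yields /ɹ/ → /ɹʊ/, /b/ → /bʊ/, /n/ → /nʊ/.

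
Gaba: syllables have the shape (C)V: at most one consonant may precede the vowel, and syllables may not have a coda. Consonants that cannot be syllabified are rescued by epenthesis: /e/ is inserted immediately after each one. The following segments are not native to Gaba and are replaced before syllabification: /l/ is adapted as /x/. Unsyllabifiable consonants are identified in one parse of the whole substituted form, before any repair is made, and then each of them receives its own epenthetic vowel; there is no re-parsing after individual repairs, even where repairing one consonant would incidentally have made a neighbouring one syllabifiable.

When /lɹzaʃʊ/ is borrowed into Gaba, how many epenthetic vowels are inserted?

2

After substitution the input is /xɹzaʃʊ/.
The unsyllabifiable consonants are /x/, /ɹ/; each receives one epenthetic vowel.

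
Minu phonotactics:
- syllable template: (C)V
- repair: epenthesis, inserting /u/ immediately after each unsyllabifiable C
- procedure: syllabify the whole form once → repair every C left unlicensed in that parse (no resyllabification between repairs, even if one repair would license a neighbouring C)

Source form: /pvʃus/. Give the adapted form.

puvuʃusu

The consonants /p/, /v/, /s/ cannot be parsed into a legal (C)V syllable (no codas are permitted; onsets are limited to one consonant).
Epenthesis after each stranded consonant: /p/ → /pu/, /v/ → /vu/, /s/ → /su/.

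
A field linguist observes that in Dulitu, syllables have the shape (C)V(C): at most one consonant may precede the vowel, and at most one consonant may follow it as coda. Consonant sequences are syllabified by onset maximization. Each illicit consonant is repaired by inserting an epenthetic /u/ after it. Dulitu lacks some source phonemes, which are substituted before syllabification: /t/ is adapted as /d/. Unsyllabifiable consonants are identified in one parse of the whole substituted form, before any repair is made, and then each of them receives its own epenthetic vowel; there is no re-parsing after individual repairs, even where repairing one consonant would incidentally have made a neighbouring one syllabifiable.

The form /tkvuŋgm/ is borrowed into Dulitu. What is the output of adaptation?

Substitution: /t/ → /d/, giving /dkvuŋgm/.
Under (C)V(C), the unsyllabifiable consonants are /d/, /k/, /g/, /m/ (at most one coda consonant is licensed; onsets are limited to one consonant).
Each unlicensed consonant becomes the onset of a new syllable: /d/ → /du/, /k/ → /ku/, /g/ → /gu/, /m/ → /mu/.

dukuvuŋgumu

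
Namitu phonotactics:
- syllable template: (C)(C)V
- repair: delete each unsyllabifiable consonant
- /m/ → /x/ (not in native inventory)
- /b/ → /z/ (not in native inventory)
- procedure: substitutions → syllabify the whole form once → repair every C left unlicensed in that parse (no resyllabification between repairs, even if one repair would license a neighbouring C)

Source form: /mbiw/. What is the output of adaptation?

xzi

Substitution: /m/ → /x/, /b/ → /z/, giving /xziw/.
The consonants /w/ cannot be parsed into a legal (C)(C)V syllable (no codas are permitted; onsets may contain at most 2 consonants).
Deletion applies to /w/.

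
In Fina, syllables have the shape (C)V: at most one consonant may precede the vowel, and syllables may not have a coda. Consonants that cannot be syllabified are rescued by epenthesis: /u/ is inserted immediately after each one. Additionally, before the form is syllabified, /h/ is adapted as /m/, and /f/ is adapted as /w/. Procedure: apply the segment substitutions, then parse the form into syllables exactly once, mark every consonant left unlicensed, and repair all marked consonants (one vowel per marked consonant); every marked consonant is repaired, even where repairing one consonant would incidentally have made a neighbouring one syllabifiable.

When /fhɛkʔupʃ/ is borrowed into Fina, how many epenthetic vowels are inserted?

4

After substitution the input is /wmɛkʔupʃ/.
The unsyllabifiable consonants are /w/, /k/, /p/, /ʃ/; each receives one epenthetic vowel.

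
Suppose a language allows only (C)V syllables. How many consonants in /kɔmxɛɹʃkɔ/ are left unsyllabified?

Syllabifying with onset maximization leaves /m/, /ɹ/, /ʃ/ stranded (no codas are permitted; onsets are limited to one consonant).

3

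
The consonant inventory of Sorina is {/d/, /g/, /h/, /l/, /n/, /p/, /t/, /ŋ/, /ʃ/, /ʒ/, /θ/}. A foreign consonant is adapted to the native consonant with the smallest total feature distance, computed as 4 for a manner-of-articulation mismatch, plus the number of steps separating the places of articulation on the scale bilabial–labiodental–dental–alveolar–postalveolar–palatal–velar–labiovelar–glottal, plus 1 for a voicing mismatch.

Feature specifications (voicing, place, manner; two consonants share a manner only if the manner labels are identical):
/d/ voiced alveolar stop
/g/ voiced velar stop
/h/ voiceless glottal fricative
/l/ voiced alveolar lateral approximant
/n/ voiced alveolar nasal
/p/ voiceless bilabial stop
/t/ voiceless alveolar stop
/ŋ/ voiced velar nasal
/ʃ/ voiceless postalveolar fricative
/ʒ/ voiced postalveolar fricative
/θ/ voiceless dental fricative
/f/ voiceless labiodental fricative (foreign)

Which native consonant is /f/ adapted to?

θ

/θ/ is closest: same manner (fricative), place distance 1 (labiodental→dental), same voicing; total 1. Next closest is /ʃ/ at distance 3.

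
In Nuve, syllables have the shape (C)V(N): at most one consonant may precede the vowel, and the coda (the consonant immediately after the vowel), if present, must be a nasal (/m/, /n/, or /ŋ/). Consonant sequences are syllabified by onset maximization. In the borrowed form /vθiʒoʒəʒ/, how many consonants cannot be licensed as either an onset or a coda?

The consonants /v/, /ʒ/ cannot be parsed into a legal (C)V(N) syllable (only a nasal (/m/, /n/, or /ŋ/) is licensed in coda position; onsets are limited to one consonant).

2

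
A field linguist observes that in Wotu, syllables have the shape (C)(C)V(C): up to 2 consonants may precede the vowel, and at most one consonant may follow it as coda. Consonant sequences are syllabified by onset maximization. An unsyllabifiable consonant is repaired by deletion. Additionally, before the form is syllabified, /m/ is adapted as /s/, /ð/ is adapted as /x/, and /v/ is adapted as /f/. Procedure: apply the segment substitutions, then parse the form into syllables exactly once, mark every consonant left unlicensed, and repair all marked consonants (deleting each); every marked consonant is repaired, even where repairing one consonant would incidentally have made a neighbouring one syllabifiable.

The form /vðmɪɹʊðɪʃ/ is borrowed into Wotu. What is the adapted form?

Substitution: /v/ → /f/, /ð/ → /x/, /m/ → /s/, giving /fxsɪɹʊxɪʃ/.
Under (C)(C)V(C), the unsyllabifiable consonants are /f/ (at most one coda consonant is licensed; onsets may contain at most 2 consonants).
Deleting the stranded consonants removes /f/.

xsɪɹʊxɪʃ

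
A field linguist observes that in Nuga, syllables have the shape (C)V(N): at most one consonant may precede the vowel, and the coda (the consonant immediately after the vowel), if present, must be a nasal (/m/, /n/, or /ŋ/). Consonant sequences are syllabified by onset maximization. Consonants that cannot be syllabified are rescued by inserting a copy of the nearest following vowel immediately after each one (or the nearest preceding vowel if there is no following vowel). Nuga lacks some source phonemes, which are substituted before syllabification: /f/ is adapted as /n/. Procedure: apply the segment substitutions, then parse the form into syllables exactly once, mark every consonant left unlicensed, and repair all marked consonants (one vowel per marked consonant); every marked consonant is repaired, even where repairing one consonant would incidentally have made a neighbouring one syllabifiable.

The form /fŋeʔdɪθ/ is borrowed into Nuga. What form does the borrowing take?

Substitution: /f/ → /n/, giving /nŋeʔdɪθ/.
Syllabifying with onset maximization leaves /n/, /ʔ/, /θ/ stranded (only a nasal (/m/, /n/, or /ŋ/) is licensed in coda position; onsets are limited to one consonant).
Epenthesis after each stranded consonant: /n/ → /ne/, /ʔ/ → /ʔɪ/, /θ/ → /θɪ/.

neŋeʔɪdɪθɪ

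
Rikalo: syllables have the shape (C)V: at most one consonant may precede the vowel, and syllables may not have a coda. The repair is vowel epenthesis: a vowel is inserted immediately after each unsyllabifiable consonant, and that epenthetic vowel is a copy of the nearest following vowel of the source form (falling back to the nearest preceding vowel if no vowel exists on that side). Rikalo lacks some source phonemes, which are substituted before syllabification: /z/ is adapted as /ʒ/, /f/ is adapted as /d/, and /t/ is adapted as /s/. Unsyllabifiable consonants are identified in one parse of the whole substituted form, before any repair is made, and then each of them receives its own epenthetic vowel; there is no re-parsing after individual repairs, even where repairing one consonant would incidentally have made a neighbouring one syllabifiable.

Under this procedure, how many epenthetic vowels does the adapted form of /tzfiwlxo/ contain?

4

After substitution the input is /sʒdiwlxo/.
The unsyllabifiable consonants are /s/, /ʒ/, /w/, /l/; each receives one epenthetic vowel.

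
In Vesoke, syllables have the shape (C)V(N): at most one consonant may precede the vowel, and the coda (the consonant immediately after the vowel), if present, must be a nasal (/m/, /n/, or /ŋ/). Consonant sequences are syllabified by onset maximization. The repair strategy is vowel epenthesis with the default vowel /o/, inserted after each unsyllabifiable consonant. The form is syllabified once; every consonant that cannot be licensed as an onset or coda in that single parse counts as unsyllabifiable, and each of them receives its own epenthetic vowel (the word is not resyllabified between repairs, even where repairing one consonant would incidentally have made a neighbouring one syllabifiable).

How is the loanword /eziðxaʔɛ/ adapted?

The consonants /ð/ cannot be parsed into a legal (C)V(N) syllable (only a nasal (/m/, /n/, or /ŋ/) is licensed in coda position; onsets are limited to one consonant).
Inserting the epenthetic vowel yields /ð/ → /ðo/.

eziðoxaʔɛ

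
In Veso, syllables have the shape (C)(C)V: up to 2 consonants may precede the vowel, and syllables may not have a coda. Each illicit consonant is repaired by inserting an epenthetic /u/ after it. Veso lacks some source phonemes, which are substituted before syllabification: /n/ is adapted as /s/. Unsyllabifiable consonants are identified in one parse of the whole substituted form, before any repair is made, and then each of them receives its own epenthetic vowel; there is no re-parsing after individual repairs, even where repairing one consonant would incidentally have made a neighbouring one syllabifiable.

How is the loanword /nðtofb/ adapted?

suðtofubu

Substitution: /n/ → /s/, giving /sðtofb/.
The consonants /s/, /f/, /b/ cannot be parsed into a legal (C)(C)V syllable (no codas are permitted; onsets may contain at most 2 consonants).
Each unlicensed consonant becomes the onset of a new syllable: /s/ → /su/, /f/ → /fu/, /b/ → /bu/.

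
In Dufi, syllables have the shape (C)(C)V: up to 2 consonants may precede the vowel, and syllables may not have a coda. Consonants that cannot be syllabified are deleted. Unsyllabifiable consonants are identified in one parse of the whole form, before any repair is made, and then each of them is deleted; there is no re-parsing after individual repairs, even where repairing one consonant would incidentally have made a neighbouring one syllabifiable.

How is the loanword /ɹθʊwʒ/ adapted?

Syllabifying with onset maximization leaves /w/, /ʒ/ stranded (no codas are permitted; onsets may contain at most 2 consonants).
Deletion applies to /w/, /ʒ/.

ɹθʊ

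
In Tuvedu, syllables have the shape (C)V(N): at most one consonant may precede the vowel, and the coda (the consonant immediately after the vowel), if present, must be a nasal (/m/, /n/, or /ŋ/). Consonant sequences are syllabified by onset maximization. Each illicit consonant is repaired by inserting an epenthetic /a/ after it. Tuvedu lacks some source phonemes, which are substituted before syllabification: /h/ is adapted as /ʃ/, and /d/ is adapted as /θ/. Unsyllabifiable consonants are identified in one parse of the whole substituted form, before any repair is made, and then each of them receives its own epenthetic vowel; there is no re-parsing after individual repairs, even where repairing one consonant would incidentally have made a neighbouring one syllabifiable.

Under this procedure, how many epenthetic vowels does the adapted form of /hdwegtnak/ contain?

After substitution the input is /ʃθwegtnak/.
The unsyllabifiable consonants are /ʃ/, /θ/, /g/, /t/, /k/; each receives one epenthetic vowel.

5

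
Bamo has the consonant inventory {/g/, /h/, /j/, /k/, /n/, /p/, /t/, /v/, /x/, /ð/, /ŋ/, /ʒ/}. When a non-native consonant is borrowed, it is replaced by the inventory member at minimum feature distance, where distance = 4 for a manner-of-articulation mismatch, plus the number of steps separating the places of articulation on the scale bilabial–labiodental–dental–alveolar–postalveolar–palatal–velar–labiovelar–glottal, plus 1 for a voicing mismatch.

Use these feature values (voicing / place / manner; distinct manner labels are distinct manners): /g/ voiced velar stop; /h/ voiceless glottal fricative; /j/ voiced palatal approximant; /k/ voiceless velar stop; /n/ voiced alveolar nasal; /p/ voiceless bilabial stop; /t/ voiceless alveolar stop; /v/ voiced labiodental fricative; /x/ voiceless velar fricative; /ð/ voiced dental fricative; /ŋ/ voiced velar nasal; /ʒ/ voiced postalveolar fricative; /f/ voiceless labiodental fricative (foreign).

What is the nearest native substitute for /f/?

v

/v/ is closest: same manner (fricative), place distance 0 (labiodental→labiodental), voicing differs (+1); total 1. Next closest is /ð/ at distance 2.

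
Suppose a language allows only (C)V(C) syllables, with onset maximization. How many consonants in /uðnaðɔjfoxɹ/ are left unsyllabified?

1

Syllabifying with onset maximization leaves /ɹ/ stranded (at most one coda consonant is licensed; onsets are limited to one consonant).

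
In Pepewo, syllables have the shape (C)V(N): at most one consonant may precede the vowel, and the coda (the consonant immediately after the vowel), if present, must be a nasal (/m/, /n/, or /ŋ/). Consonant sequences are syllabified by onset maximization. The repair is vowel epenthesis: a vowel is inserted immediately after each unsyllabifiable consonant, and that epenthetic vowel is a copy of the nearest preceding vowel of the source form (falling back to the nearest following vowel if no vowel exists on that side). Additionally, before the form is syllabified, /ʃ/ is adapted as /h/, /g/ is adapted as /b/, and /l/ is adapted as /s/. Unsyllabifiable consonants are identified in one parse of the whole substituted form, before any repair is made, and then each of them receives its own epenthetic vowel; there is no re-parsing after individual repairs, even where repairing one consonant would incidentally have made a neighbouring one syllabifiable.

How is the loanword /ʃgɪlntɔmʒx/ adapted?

Substitution: /ʃ/ → /h/, /g/ → /b/, /l/ → /s/, giving /hbɪsntɔmʒx/.
Syllabifying with onset maximization leaves /h/, /s/, /n/, /ʒ/, /x/ stranded (only a nasal (/m/, /n/, or /ŋ/) is licensed in coda position; onsets are limited to one consonant).
Epenthesis after each stranded consonant: /h/ → /hɪ/, /s/ → /sɪ/, /n/ → /nɪ/, /ʒ/ → /ʒɔ/, /x/ → /xɔ/.

hɪbɪsɪnɪtɔmʒɔxɔ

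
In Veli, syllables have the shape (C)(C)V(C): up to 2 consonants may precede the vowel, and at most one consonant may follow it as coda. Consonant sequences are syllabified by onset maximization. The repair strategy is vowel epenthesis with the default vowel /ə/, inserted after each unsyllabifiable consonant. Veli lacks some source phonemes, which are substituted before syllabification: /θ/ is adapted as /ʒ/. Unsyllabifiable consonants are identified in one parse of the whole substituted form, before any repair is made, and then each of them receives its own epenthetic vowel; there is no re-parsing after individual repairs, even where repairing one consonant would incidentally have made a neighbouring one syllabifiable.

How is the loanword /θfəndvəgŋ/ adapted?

Substitution: /θ/ → /ʒ/, giving /ʒfəndvəgŋ/.
Under (C)(C)V(C), the unsyllabifiable consonants are /ŋ/ (at most one coda consonant is licensed; onsets may contain at most 2 consonants).
Inserting the epenthetic vowel yields /ŋ/ → /ŋə/.

ʒfəndvəgŋə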